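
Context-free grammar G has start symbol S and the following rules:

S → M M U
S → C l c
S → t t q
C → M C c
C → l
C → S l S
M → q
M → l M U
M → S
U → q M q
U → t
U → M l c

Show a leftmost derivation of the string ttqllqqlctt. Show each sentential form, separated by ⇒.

S ⇒ MMU   [S → M M U]
MMU ⇒ SMU   [M → S]
SMU ⇒ ttqMU   [S → t t q]
ttqMU ⇒ ttqlMUU   [M → l M U]
ttqlMUU ⇒ ttqllMUUU   [M → l M U]
ttqllMUUU ⇒ ttqllqUUU   [M → q]
ttqllqUUU ⇒ ttqllqMlcUU   [U → M l c]
ttqllqMlcUU ⇒ ttqllqqlcUU   [M → q]
ttqllqqlcUU ⇒ ttqllqqlctU   [U → t]
ttqllqqlctU ⇒ ttqllqqlctt   [U → t]

S⇒MMU⇒SMU⇒ttqMU⇒ttqlMUU⇒ttqllMUUU⇒ttqllqUUU⇒ttqllqMlcUU⇒ttqllqqlcUU⇒ttqllqqlctU⇒ttqllqqlctt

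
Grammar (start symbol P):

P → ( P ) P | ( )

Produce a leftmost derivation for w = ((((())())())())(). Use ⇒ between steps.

P ⇒ (P)P ⇒ ((P)P)P ⇒ (((P)P)P)P ⇒ ((((P)P)P)P)P ⇒ ((((())P)P)P)P ⇒ ((((())())P)P)P ⇒ ((((())())())P)P ⇒ ((((())())())())P ⇒ ((((())())())())()

P ⇒ (P)P   [P → ( P ) P]
(P)P ⇒ ((P)P)P   [P → ( P ) P]
((P)P)P ⇒ (((P)P)P)P   [P → ( P ) P]
(((P)P)P)P ⇒ ((((P)P)P)P)P   [P → ( P ) P]
((((P)P)P)P)P ⇒ ((((())P)P)P)P   [P → ( )]
((((())P)P)P)P ⇒ ((((())())P)P)P   [P → ( )]
((((())())P)P)P ⇒ ((((())())())P)P   [P → ( )]
((((())())())P)P ⇒ ((((())())())())P   [P → ( )]
((((())())())())P ⇒ ((((())())())())()   [P → ( )]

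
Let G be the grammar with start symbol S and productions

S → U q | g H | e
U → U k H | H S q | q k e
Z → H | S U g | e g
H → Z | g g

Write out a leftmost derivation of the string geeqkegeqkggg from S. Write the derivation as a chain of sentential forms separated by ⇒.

S ⇒ gH ⇒ gZ ⇒ gSUg ⇒ geUg ⇒ geUkHg ⇒ geHSqkHg ⇒ geZSqkHg ⇒ geSUgSqkHg ⇒ geeUgSqkHg ⇒ geeqkegSqkHg ⇒ geeqkegeqkHg ⇒ geeqkegeqkggg

S ⇒ gH   [S → g H]
gH ⇒ gZ   [H → Z]
gZ ⇒ gSUg   [Z → S U g]
gSUg ⇒ geUg   [S → e]
geUg ⇒ geUkHg   [U → U k H]
geUkHg ⇒ geHSqkHg   [U → H S q]
geHSqkHg ⇒ geZSqkHg   [H → Z]
geZSqkHg ⇒ geSUgSqkHg   [Z → S U g]
geSUgSqkHg ⇒ geeUgSqkHg   [S → e]
geeUgSqkHg ⇒ geeqkegSqkHg   [U → q k e]
geeqkegSqkHg ⇒ geeqkegeqkHg   [S → e]
geeqkegeqkHg ⇒ geeqkegeqkggg   [H → g g]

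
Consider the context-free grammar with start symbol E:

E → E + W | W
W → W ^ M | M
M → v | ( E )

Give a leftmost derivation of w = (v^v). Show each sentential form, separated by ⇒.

E⇒W⇒M⇒(E)⇒(W)⇒(W^M)⇒(M^M)⇒(v^M)⇒(v^v)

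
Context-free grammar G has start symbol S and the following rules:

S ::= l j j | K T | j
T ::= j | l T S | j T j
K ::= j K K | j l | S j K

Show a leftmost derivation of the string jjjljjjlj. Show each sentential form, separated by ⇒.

S⇒KT⇒SjKT⇒KTjKT⇒SjKTjKT⇒jjKTjKT⇒jjjlTjKT⇒jjjljjKT⇒jjjljjjlT⇒jjjljjjlj

S ⇒ KT   [S ::= K T]
KT ⇒ SjKT   [K ::= S j K]
SjKT ⇒ KTjKT   [S ::= K T]
KTjKT ⇒ SjKTjKT   [K ::= S j K]
SjKTjKT ⇒ jjKTjKT   [S ::= j]
jjKTjKT ⇒ jjjlTjKT   [K ::= j l]
jjjlTjKT ⇒ jjjljjKT   [T ::= j]
jjjljjKT ⇒ jjjljjjlT   [K ::= j l]
jjjljjjlT ⇒ jjjljjjlj   [T ::= j]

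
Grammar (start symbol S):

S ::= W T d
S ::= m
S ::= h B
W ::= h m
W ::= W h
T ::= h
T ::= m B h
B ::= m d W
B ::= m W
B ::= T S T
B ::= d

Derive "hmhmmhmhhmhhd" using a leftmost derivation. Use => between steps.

S => WTd   [S ::= W T d]
WTd => WhTd   [W ::= W h]
WhTd => hmhTd   [W ::= h m]
hmhTd => hmhmBhd   [T ::= m B h]
hmhmBhd => hmhmTSThd   [B ::= T S T]
hmhmTSThd => hmhmmBhSThd   [T ::= m B h]
hmhmmBhSThd => hmhmmTSThSThd   [B ::= T S T]
hmhmmTSThSThd => hmhmmhSThSThd   [T ::= h]
hmhmmhSThSThd => hmhmmhmThSThd   [S ::= m]
hmhmmhmThSThd => hmhmmhmhhSThd   [T ::= h]
hmhmmhmhhSThd => hmhmmhmhhmThd   [S ::= m]
hmhmmhmhhmThd => hmhmmhmhhmhhd   [T ::= h]

S=>WTd=>WhTd=>hmhTd=>hmhmBhd=>hmhmTSThd=>hmhmmBhSThd=>hmhmmTSThSThd=>hmhmmhSThSThd=>hmhmmhmThSThd=>hmhmmhmhhSThd=>hmhmmhmhhmThd=>hmhmmhmhhmhhd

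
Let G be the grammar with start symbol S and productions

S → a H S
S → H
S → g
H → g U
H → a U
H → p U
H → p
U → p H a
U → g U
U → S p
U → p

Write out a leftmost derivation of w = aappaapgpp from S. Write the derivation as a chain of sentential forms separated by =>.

S => aHS   [S → a H S]
aHS => aaUS   [H → a U]
aaUS => aapHaS   [U → p H a]
aapHaS => aappaS   [H → p]
aappaS => aappaaHS   [S → a H S]
aappaaHS => aappaapUS   [H → p U]
aappaapUS => aappaapgUS   [U → g U]
aappaapgUS => aappaapgpS   [U → p]
aappaapgpS => aappaapgpH   [S → H]
aappaapgpH => aappaapgpp   [H → p]

S => aHS => aaUS => aapHaS => aappaS => aappaaHS => aappaapUS => aappaapgUS => aappaapgpS => aappaapgpH => aappaapgpp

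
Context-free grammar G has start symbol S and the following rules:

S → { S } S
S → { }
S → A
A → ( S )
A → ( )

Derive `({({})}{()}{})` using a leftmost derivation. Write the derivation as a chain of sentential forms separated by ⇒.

S ⇒ A   [S → A]
A ⇒ (S)   [A → ( S )]
(S) ⇒ ({S}S)   [S → { S } S]
({S}S) ⇒ ({A}S)   [S → A]
({A}S) ⇒ ({(S)}S)   [A → ( S )]
({(S)}S) ⇒ ({({})}S)   [S → { }]
({({})}S) ⇒ ({({})}{S}S)   [S → { S } S]
({({})}{S}S) ⇒ ({({})}{A}S)   [S → A]
({({})}{A}S) ⇒ ({({})}{()}S)   [A → ( )]
({({})}{()}S) ⇒ ({({})}{()}{})   [S → { }]

S⇒A⇒(S)⇒({S}S)⇒({A}S)⇒({(S)}S)⇒({({})}S)⇒({({})}{S}S)⇒({({})}{A}S)⇒({({})}{()}S)⇒({({})}{()}{})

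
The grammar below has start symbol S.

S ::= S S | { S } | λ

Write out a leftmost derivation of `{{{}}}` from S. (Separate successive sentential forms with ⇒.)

S⇒{S}⇒{{S}}⇒{{SS}}⇒{{SSS}}⇒{{SSSS}}⇒{{SSSSS}}⇒{{{S}SSSS}}⇒{{{}SSSS}}⇒{{{}SSS}}⇒{{{}SS}}⇒{{{}S}}⇒{{{}}}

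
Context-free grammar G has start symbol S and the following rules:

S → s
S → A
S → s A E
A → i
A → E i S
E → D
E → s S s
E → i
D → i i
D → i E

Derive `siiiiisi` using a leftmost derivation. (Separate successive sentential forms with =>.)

S => sAE   [S → s A E]
sAE => sEiSE   [A → E i S]
sEiSE => sDiSE   [E → D]
sDiSE => siEiSE   [D → i E]
siEiSE => siiiSE   [E → i]
siiiSE => siiiAE   [S → A]
siiiAE => siiiEiSE   [A → E i S]
siiiEiSE => siiiiiSE   [E → i]
siiiiiSE => siiiiisE   [S → s]
siiiiisE => siiiiisi   [E → i]

S => sAE => sEiSE => sDiSE => siEiSE => siiiSE => siiiAE => siiiEiSE => siiiiiSE => siiiiisE => siiiiisi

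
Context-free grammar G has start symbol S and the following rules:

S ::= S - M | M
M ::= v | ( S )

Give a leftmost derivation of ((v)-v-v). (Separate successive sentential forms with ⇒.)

S ⇒ M   [S ::= M]
M ⇒ (S)   [M ::= ( S )]
(S) ⇒ (S-M)   [S ::= S - M]
(S-M) ⇒ (S-M-M)   [S ::= S - M]
(S-M-M) ⇒ (M-M-M)   [S ::= M]
(M-M-M) ⇒ ((S)-M-M)   [M ::= ( S )]
((S)-M-M) ⇒ ((M)-M-M)   [S ::= M]
((M)-M-M) ⇒ ((v)-M-M)   [M ::= v]
((v)-M-M) ⇒ ((v)-v-M)   [M ::= v]
((v)-v-M) ⇒ ((v)-v-v)   [M ::= v]

S ⇒ M ⇒ (S) ⇒ (S-M) ⇒ (S-M-M) ⇒ (M-M-M) ⇒ ((S)-M-M) ⇒ ((M)-M-M) ⇒ ((v)-M-M) ⇒ ((v)-v-M) ⇒ ((v)-v-v)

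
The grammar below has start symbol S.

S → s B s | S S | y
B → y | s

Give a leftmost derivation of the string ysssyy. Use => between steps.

S => SS   [S → S S]
SS => SSS   [S → S S]
SSS => SSSS   [S → S S]
SSSS => ySSS   [S → y]
ySSS => ysBsSS   [S → s B s]
ysBsSS => ysssSS   [B → s]
ysssSS => ysssyS   [S → y]
ysssyS => ysssyy   [S → y]

S=>SS=>SSS=>SSSS=>ySSS=>ysBsSS=>ysssSS=>ysssyS=>ysssyy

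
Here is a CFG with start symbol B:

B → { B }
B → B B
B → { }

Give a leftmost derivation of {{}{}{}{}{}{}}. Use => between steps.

B=>{B}=>{BB}=>{{}B}=>{{}BB}=>{{}BBB}=>{{}BBBB}=>{{}BBBBB}=>{{}{}BBBB}=>{{}{}{}BBB}=>{{}{}{}{}BB}=>{{}{}{}{}{}B}=>{{}{}{}{}{}{}}

B => {B}   [B → { B }]
{B} => {BB}   [B → B B]
{BB} => {{}B}   [B → { }]
{{}B} => {{}BB}   [B → B B]
{{}BB} => {{}BBB}   [B → B B]
{{}BBB} => {{}BBBB}   [B → B B]
{{}BBBB} => {{}BBBBB}   [B → B B]
{{}BBBBB} => {{}{}BBBB}   [B → { }]
{{}{}BBBB} => {{}{}{}BBB}   [B → { }]
{{}{}{}BBB} => {{}{}{}{}BB}   [B → { }]
{{}{}{}{}BB} => {{}{}{}{}{}B}   [B → { }]
{{}{}{}{}{}B} => {{}{}{}{}{}{}}   [B → { }]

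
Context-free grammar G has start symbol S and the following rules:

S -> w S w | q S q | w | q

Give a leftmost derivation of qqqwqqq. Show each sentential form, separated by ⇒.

S ⇒ qSq ⇒ qqSqq ⇒ qqqSqqq ⇒ qqqwqqq

S ⇒ qSq   [S -> q S q]
qSq ⇒ qqSqq   [S -> q S q]
qqSqq ⇒ qqqSqqq   [S -> q S q]
qqqSqqq ⇒ qqqwqqq   [S -> w]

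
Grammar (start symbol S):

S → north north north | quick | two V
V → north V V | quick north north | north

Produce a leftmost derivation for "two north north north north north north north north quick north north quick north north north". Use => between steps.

S => two V   [S → two V]
two V => two north V V   [V → north V V]
two north V V => two north north V V V   [V → north V V]
two north north V V V => two north north north V V   [V → north]
two north north north V V => two north north north north V   [V → north]
two north north north north V => two north north north north north V V   [V → north V V]
two north north north north north V V => two north north north north north north V V V   [V → north V V]
two north north north north north north V V V => two north north north north north north north V V V V   [V → north V V]
two north north north north north north north V V V V => two north north north north north north north north V V V   [V → north]
two north north north north north north north north V V V => two north north north north north north north north quick north north V V   [V → quick north north]
two north north north north north north north north quick north north V V => two north north north north north north north north quick north north quick north north V   [V → quick north north]
two north north north north north north north north quick north north quick north north V => two north north north north north north north north quick north north quick north north north   [V → north]

S => two V => two north V V => two north north V V V => two north north north V V => two north north north north V => two north north north north north V V => two north north north north north north V V V => two north north north north north north north V V V V => two north north north north north north north north V V V => two north north north north north north north north quick north north V V => two north north north north north north north north quick north north quick north north V => two north north north north north north north north quick north north quick north north north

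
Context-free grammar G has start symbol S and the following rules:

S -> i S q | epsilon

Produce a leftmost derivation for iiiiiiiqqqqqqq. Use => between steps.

S=>iSq=>iiSqq=>iiiSqqq=>iiiiSqqqq=>iiiiiSqqqqq=>iiiiiiSqqqqqq=>iiiiiiiSqqqqqqq=>iiiiiiiqqqqqqq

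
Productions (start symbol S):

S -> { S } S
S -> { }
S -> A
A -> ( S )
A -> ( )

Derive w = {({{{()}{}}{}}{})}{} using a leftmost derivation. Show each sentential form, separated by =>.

S => {S}S   [S -> { S } S]
{S}S => {A}S   [S -> A]
{A}S => {(S)}S   [A -> ( S )]
{(S)}S => {({S}S)}S   [S -> { S } S]
{({S}S)}S => {({{S}S}S)}S   [S -> { S } S]
{({{S}S}S)}S => {({{{S}S}S}S)}S   [S -> { S } S]
{({{{S}S}S}S)}S => {({{{A}S}S}S)}S   [S -> A]
{({{{A}S}S}S)}S => {({{{()}S}S}S)}S   [A -> ( )]
{({{{()}S}S}S)}S => {({{{()}{}}S}S)}S   [S -> { }]
{({{{()}{}}S}S)}S => {({{{()}{}}{}}S)}S   [S -> { }]
{({{{()}{}}{}}S)}S => {({{{()}{}}{}}{})}S   [S -> { }]
{({{{()}{}}{}}{})}S => {({{{()}{}}{}}{})}{}   [S -> { }]

S => {S}S => {A}S => {(S)}S => {({S}S)}S => {({{S}S}S)}S => {({{{S}S}S}S)}S => {({{{A}S}S}S)}S => {({{{()}S}S}S)}S => {({{{()}{}}S}S)}S => {({{{()}{}}{}}S)}S => {({{{()}{}}{}}{})}S => {({{{()}{}}{}}{})}{}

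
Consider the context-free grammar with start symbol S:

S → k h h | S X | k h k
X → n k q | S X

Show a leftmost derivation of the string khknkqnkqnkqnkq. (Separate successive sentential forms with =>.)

S => SX => SXX => SXXX => SXXXX => khkXXXX => khknkqXXX => khknkqnkqXX => khknkqnkqnkqX => khknkqnkqnkqnkq

S => SX   [S → S X]
SX => SXX   [S → S X]
SXX => SXXX   [S → S X]
SXXX => SXXXX   [S → S X]
SXXXX => khkXXXX   [S → k h k]
khkXXXX => khknkqXXX   [X → n k q]
khknkqXXX => khknkqnkqXX   [X → n k q]
khknkqnkqXX => khknkqnkqnkqX   [X → n k q]
khknkqnkqnkqX => khknkqnkqnkqnkq   [X → n k q]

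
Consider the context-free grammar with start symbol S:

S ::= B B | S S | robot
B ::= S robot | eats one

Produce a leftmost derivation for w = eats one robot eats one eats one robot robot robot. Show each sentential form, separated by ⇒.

S ⇒ B B   [S ::= B B]
B B ⇒ eats one B   [B ::= eats one]
eats one B ⇒ eats one S robot   [B ::= S robot]
eats one S robot ⇒ eats one S S robot   [S ::= S S]
eats one S S robot ⇒ eats one S S S robot   [S ::= S S]
eats one S S S robot ⇒ eats one robot S S robot   [S ::= robot]
eats one robot S S robot ⇒ eats one robot B B S robot   [S ::= B B]
eats one robot B B S robot ⇒ eats one robot eats one B S robot   [B ::= eats one]
eats one robot eats one B S robot ⇒ eats one robot eats one eats one S robot   [B ::= eats one]
eats one robot eats one eats one S robot ⇒ eats one robot eats one eats one S S robot   [S ::= S S]
eats one robot eats one eats one S S robot ⇒ eats one robot eats one eats one robot S robot   [S ::= robot]
eats one robot eats one eats one robot S robot ⇒ eats one robot eats one eats one robot robot robot   [S ::= robot]

S ⇒ B B ⇒ eats one B ⇒ eats one S robot ⇒ eats one S S robot ⇒ eats one S S S robot ⇒ eats one robot S S robot ⇒ eats one robot B B S robot ⇒ eats one robot eats one B S robot ⇒ eats one robot eats one eats one S robot ⇒ eats one robot eats one eats one S S robot ⇒ eats one robot eats one eats one robot S robot ⇒ eats one robot eats one eats one robot robot robot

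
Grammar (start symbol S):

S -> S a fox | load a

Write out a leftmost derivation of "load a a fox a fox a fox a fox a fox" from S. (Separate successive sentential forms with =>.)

S => S a fox => S a fox a fox => S a fox a fox a fox => S a fox a fox a fox a fox => S a fox a fox a fox a fox a fox => load a a fox a fox a fox a fox a fox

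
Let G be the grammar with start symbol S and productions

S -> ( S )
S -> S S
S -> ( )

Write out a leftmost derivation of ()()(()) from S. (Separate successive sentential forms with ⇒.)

S ⇒ SS   [S -> S S]
SS ⇒ ()S   [S -> ( )]
()S ⇒ ()SS   [S -> S S]
()SS ⇒ ()()S   [S -> ( )]
()()S ⇒ ()()(S)   [S -> ( S )]
()()(S) ⇒ ()()(())   [S -> ( )]

S⇒SS⇒()S⇒()SS⇒()()S⇒()()(S)⇒()()(())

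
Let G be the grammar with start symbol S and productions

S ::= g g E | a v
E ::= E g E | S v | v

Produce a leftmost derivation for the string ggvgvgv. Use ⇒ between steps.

S ⇒ ggE ⇒ ggEgE ⇒ ggEgEgE ⇒ ggvgEgE ⇒ ggvgvgE ⇒ ggvgvgv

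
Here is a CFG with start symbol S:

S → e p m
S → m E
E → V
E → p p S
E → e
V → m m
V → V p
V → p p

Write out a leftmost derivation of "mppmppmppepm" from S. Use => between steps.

S=>mE=>mppS=>mppmE=>mppmppS=>mppmppmE=>mppmppmppS=>mppmppmppepm

S => mE   [S → m E]
mE => mppS   [E → p p S]
mppS => mppmE   [S → m E]
mppmE => mppmppS   [E → p p S]
mppmppS => mppmppmE   [S → m E]
mppmppmE => mppmppmppS   [E → p p S]
mppmppmppS => mppmppmppepm   [S → e p m]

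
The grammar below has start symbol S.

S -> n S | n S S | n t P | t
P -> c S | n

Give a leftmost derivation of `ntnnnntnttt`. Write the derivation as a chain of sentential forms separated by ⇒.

S ⇒ nSS   [S -> n S S]
nSS ⇒ ntS   [S -> t]
ntS ⇒ ntnSS   [S -> n S S]
ntnSS ⇒ ntnnSSS   [S -> n S S]
ntnnSSS ⇒ ntnnnSSSS   [S -> n S S]
ntnnnSSSS ⇒ ntnnnntPSSS   [S -> n t P]
ntnnnntPSSS ⇒ ntnnnntnSSS   [P -> n]
ntnnnntnSSS ⇒ ntnnnntntSS   [S -> t]
ntnnnntntSS ⇒ ntnnnntnttS   [S -> t]
ntnnnntnttS ⇒ ntnnnntnttt   [S -> t]

S ⇒ nSS ⇒ ntS ⇒ ntnSS ⇒ ntnnSSS ⇒ ntnnnSSSS ⇒ ntnnnntPSSS ⇒ ntnnnntnSSS ⇒ ntnnnntntSS ⇒ ntnnnntnttS ⇒ ntnnnntnttt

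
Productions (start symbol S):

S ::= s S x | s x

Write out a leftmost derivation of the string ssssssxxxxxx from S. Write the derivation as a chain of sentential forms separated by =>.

S=>sSx=>ssSxx=>sssSxxx=>ssssSxxxx=>sssssSxxxxx=>ssssssxxxxxx

S => sSx   [S ::= s S x]
sSx => ssSxx   [S ::= s S x]
ssSxx => sssSxxx   [S ::= s S x]
sssSxxx => ssssSxxxx   [S ::= s S x]
ssssSxxxx => sssssSxxxxx   [S ::= s S x]
sssssSxxxxx => ssssssxxxxxx   [S ::= s x]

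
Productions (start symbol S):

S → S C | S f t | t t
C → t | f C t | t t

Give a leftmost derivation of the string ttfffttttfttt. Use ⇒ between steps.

S ⇒ SC   [S → S C]
SC ⇒ SftC   [S → S f t]
SftC ⇒ SCftC   [S → S C]
SCftC ⇒ ttCftC   [S → t t]
ttCftC ⇒ ttfCtftC   [C → f C t]
ttfCtftC ⇒ ttffCttftC   [C → f C t]
ttffCttftC ⇒ ttfffCtttftC   [C → f C t]
ttfffCtttftC ⇒ ttfffttttftC   [C → t]
ttfffttttftC ⇒ ttfffttttfttt   [C → t t]

S ⇒ SC ⇒ SftC ⇒ SCftC ⇒ ttCftC ⇒ ttfCtftC ⇒ ttffCttftC ⇒ ttfffCtttftC ⇒ ttfffttttftC ⇒ ttfffttttfttt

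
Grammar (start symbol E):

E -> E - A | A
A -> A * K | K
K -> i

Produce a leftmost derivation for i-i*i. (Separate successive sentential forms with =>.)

E => E-A   [E -> E - A]
E-A => A-A   [E -> A]
A-A => K-A   [A -> K]
K-A => i-A   [K -> i]
i-A => i-A*K   [A -> A * K]
i-A*K => i-K*K   [A -> K]
i-K*K => i-i*K   [K -> i]
i-i*K => i-i*i   [K -> i]

E => E-A => A-A => K-A => i-A => i-A*K => i-K*K => i-i*K => i-i*i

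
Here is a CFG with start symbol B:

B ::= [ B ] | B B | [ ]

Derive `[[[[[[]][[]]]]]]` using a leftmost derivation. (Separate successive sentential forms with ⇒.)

B ⇒ [B] ⇒ [[B]] ⇒ [[[B]]] ⇒ [[[[B]]]] ⇒ [[[[BB]]]] ⇒ [[[[[B]B]]]] ⇒ [[[[[[]]B]]]] ⇒ [[[[[[]][B]]]]] ⇒ [[[[[[]][[]]]]]]

B ⇒ [B]   [B ::= [ B ]]
[B] ⇒ [[B]]   [B ::= [ B ]]
[[B]] ⇒ [[[B]]]   [B ::= [ B ]]
[[[B]]] ⇒ [[[[B]]]]   [B ::= [ B ]]
[[[[B]]]] ⇒ [[[[BB]]]]   [B ::= B B]
[[[[BB]]]] ⇒ [[[[[B]B]]]]   [B ::= [ B ]]
[[[[[B]B]]]] ⇒ [[[[[[]]B]]]]   [B ::= [ ]]
[[[[[[]]B]]]] ⇒ [[[[[[]][B]]]]]   [B ::= [ B ]]
[[[[[[]][B]]]]] ⇒ [[[[[[]][[]]]]]]   [B ::= [ ]]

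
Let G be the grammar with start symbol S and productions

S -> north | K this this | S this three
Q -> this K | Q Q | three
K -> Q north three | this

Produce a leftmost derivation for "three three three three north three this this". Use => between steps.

S => K this this   [S -> K this this]
K this this => Q north three this this   [K -> Q north three]
Q north three this this => Q Q north three this this   [Q -> Q Q]
Q Q north three this this => Q Q Q north three this this   [Q -> Q Q]
Q Q Q north three this this => Q Q Q Q north three this this   [Q -> Q Q]
Q Q Q Q north three this this => three Q Q Q north three this this   [Q -> three]
three Q Q Q north three this this => three three Q Q north three this this   [Q -> three]
three three Q Q north three this this => three three three Q north three this this   [Q -> three]
three three three Q north three this this => three three three three north three this this   [Q -> three]

S => K this this => Q north three this this => Q Q north three this this => Q Q Q north three this this => Q Q Q Q north three this this => three Q Q Q north three this this => three three Q Q north three this this => three three three Q north three this this => three three three three north three this this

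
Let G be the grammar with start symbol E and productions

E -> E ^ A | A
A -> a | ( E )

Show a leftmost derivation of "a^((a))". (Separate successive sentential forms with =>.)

E => E^A => A^A => a^A => a^(E) => a^(A) => a^((E)) => a^((A)) => a^((a))

E => E^A   [E -> E ^ A]
E^A => A^A   [E -> A]
A^A => a^A   [A -> a]
a^A => a^(E)   [A -> ( E )]
a^(E) => a^(A)   [E -> A]
a^(A) => a^((E))   [A -> ( E )]
a^((E)) => a^((A))   [E -> A]
a^((A)) => a^((a))   [A -> a]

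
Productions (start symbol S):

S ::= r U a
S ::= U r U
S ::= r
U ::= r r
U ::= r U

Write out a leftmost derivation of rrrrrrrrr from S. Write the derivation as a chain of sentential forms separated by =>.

S => UrU => rrrU => rrrrU => rrrrrU => rrrrrrU => rrrrrrrU => rrrrrrrrr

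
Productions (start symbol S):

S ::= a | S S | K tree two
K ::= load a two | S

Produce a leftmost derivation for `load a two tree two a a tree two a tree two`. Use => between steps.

S => S S => K tree two S => load a two tree two S => load a two tree two K tree two => load a two tree two S tree two => load a two tree two S S tree two => load a two tree two K tree two S tree two => load a two tree two S tree two S tree two => load a two tree two S S tree two S tree two => load a two tree two a S tree two S tree two => load a two tree two a a tree two S tree two => load a two tree two a a tree two a tree two

S => S S   [S ::= S S]
S S => K tree two S   [S ::= K tree two]
K tree two S => load a two tree two S   [K ::= load a two]
load a two tree two S => load a two tree two K tree two   [S ::= K tree two]
load a two tree two K tree two => load a two tree two S tree two   [K ::= S]
load a two tree two S tree two => load a two tree two S S tree two   [S ::= S S]
load a two tree two S S tree two => load a two tree two K tree two S tree two   [S ::= K tree two]
load a two tree two K tree two S tree two => load a two tree two S tree two S tree two   [K ::= S]
load a two tree two S tree two S tree two => load a two tree two S S tree two S tree two   [S ::= S S]
load a two tree two S S tree two S tree two => load a two tree two a S tree two S tree two   [S ::= a]
load a two tree two a S tree two S tree two => load a two tree two a a tree two S tree two   [S ::= a]
load a two tree two a a tree two S tree two => load a two tree two a a tree two a tree two   [S ::= a]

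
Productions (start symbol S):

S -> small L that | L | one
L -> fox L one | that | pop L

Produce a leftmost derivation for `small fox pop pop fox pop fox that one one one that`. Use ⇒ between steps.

S ⇒ small L that ⇒ small fox L one that ⇒ small fox pop L one that ⇒ small fox pop pop L one that ⇒ small fox pop pop fox L one one that ⇒ small fox pop pop fox pop L one one that ⇒ small fox pop pop fox pop fox L one one one that ⇒ small fox pop pop fox pop fox that one one one that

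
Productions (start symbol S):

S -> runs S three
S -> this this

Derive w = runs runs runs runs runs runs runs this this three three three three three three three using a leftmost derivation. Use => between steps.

S => runs S three   [S -> runs S three]
runs S three => runs runs S three three   [S -> runs S three]
runs runs S three three => runs runs runs S three three three   [S -> runs S three]
runs runs runs S three three three => runs runs runs runs S three three three three   [S -> runs S three]
runs runs runs runs S three three three three => runs runs runs runs runs S three three three three three   [S -> runs S three]
runs runs runs runs runs S three three three three three => runs runs runs runs runs runs S three three three three three three   [S -> runs S three]
runs runs runs runs runs runs S three three three three three three => runs runs runs runs runs runs runs S three three three three three three three   [S -> runs S three]
runs runs runs runs runs runs runs S three three three three three three three => runs runs runs runs runs runs runs this this three three three three three three three   [S -> this this]

S => runs S three => runs runs S three three => runs runs runs S three three three => runs runs runs runs S three three three three => runs runs runs runs runs S three three three three three => runs runs runs runs runs runs S three three three three three three => runs runs runs runs runs runs runs S three three three three three three three => runs runs runs runs runs runs runs this this three three three three three three three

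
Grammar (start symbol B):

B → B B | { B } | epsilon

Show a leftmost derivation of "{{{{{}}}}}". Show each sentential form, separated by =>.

B=>{B}=>{{B}}=>{{BB}}=>{{BBB}}=>{{{B}BB}}=>{{{BB}BB}}=>{{{{B}B}BB}}=>{{{{BB}B}BB}}=>{{{{{B}B}B}BB}}=>{{{{{}B}B}BB}}=>{{{{{}}B}BB}}=>{{{{{}}}BB}}=>{{{{{}}}B}}=>{{{{{}}}}}

B => {B}   [B → { B }]
{B} => {{B}}   [B → { B }]
{{B}} => {{BB}}   [B → B B]
{{BB}} => {{BBB}}   [B → B B]
{{BBB}} => {{{B}BB}}   [B → { B }]
{{{B}BB}} => {{{BB}BB}}   [B → B B]
{{{BB}BB}} => {{{{B}B}BB}}   [B → { B }]
{{{{B}B}BB}} => {{{{BB}B}BB}}   [B → B B]
{{{{BB}B}BB}} => {{{{{B}B}B}BB}}   [B → { B }]
{{{{{B}B}B}BB}} => {{{{{}B}B}BB}}   [B → epsilon]
{{{{{}B}B}BB}} => {{{{{}}B}BB}}   [B → epsilon]
{{{{{}}B}BB}} => {{{{{}}}BB}}   [B → epsilon]
{{{{{}}}BB}} => {{{{{}}}B}}   [B → epsilon]
{{{{{}}}B}} => {{{{{}}}}}   [B → epsilon]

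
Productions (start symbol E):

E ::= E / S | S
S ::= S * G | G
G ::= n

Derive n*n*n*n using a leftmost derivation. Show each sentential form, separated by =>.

E => S   [E ::= S]
S => S*G   [S ::= S * G]
S*G => S*G*G   [S ::= S * G]
S*G*G => S*G*G*G   [S ::= S * G]
S*G*G*G => G*G*G*G   [S ::= G]
G*G*G*G => n*G*G*G   [G ::= n]
n*G*G*G => n*n*G*G   [G ::= n]
n*n*G*G => n*n*n*G   [G ::= n]
n*n*n*G => n*n*n*n   [G ::= n]

E => S => S*G => S*G*G => S*G*G*G => G*G*G*G => n*G*G*G => n*n*G*G => n*n*n*G => n*n*n*n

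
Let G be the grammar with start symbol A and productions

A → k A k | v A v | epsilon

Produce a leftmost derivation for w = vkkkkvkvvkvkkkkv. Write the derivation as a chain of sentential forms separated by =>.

A=>vAv=>vkAkv=>vkkAkkv=>vkkkAkkkv=>vkkkkAkkkkv=>vkkkkvAvkkkkv=>vkkkkvkAkvkkkkv=>vkkkkvkvAvkvkkkkv=>vkkkkvkvvkvkkkkv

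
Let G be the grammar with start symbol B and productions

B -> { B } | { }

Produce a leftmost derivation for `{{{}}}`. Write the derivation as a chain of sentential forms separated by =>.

B => {B} => {{B}} => {{{}}}

B => {B}   [B -> { B }]
{B} => {{B}}   [B -> { B }]
{{B}} => {{{}}}   [B -> { }]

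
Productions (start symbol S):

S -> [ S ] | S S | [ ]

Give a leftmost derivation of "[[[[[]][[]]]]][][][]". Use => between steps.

S => SS => SSS => SSSS => [S]SSS => [[S]]SSS => [[[S]]]SSS => [[[SS]]]SSS => [[[[S]S]]]SSS => [[[[[]]S]]]SSS => [[[[[]][S]]]]SSS => [[[[[]][[]]]]]SSS => [[[[[]][[]]]]][]SS => [[[[[]][[]]]]][][]S => [[[[[]][[]]]]][][][]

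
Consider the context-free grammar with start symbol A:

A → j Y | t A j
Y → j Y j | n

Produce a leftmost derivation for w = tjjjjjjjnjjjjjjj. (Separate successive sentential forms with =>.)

A => tAj => tjYj => tjjYjj => tjjjYjjj => tjjjjYjjjj => tjjjjjYjjjjj => tjjjjjjYjjjjjj => tjjjjjjjYjjjjjjj => tjjjjjjjnjjjjjjj

A => tAj   [A → t A j]
tAj => tjYj   [A → j Y]
tjYj => tjjYjj   [Y → j Y j]
tjjYjj => tjjjYjjj   [Y → j Y j]
tjjjYjjj => tjjjjYjjjj   [Y → j Y j]
tjjjjYjjjj => tjjjjjYjjjjj   [Y → j Y j]
tjjjjjYjjjjj => tjjjjjjYjjjjjj   [Y → j Y j]
tjjjjjjYjjjjjj => tjjjjjjjYjjjjjjj   [Y → j Y j]
tjjjjjjjYjjjjjjj => tjjjjjjjnjjjjjjj   [Y → n]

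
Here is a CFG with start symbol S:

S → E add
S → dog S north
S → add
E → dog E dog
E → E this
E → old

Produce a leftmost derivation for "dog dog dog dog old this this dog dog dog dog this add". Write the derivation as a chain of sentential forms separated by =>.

S => E add => E this add => dog E dog this add => dog dog E dog dog this add => dog dog dog E dog dog dog this add => dog dog dog dog E dog dog dog dog this add => dog dog dog dog E this dog dog dog dog this add => dog dog dog dog E this this dog dog dog dog this add => dog dog dog dog old this this dog dog dog dog this add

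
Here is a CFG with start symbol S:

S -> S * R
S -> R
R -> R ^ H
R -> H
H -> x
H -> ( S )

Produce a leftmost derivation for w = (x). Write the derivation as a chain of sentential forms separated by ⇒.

S ⇒ R ⇒ H ⇒ (S) ⇒ (R) ⇒ (H) ⇒ (x)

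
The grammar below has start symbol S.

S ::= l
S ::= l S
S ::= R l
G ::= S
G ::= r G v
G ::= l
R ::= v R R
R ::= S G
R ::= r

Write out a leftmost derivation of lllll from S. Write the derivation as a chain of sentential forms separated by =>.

S=>lS=>llS=>lllS=>llllS=>lllll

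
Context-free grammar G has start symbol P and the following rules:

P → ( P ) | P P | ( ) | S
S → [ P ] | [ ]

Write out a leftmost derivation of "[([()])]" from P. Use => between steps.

P => S => [P] => [(P)] => [(S)] => [([P])] => [([()])]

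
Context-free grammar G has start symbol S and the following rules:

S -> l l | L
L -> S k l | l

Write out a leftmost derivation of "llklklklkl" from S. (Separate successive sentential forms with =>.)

S => L   [S -> L]
L => Skl   [L -> S k l]
Skl => Lkl   [S -> L]
Lkl => Sklkl   [L -> S k l]
Sklkl => Lklkl   [S -> L]
Lklkl => Sklklkl   [L -> S k l]
Sklklkl => Lklklkl   [S -> L]
Lklklkl => Sklklklkl   [L -> S k l]
Sklklklkl => llklklklkl   [S -> l l]

S => L => Skl => Lkl => Sklkl => Lklkl => Sklklkl => Lklklkl => Sklklklkl => llklklklkl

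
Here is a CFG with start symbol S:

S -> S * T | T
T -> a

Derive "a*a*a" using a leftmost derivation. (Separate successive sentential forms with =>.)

S => S*T => S*T*T => T*T*T => a*T*T => a*a*T => a*a*a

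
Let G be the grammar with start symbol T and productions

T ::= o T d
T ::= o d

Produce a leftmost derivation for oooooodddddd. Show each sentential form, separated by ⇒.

T⇒oTd⇒ooTdd⇒oooTddd⇒ooooTdddd⇒oooooTddddd⇒oooooodddddd

T ⇒ oTd   [T ::= o T d]
oTd ⇒ ooTdd   [T ::= o T d]
ooTdd ⇒ oooTddd   [T ::= o T d]
oooTddd ⇒ ooooTdddd   [T ::= o T d]
ooooTdddd ⇒ oooooTddddd   [T ::= o T d]
oooooTddddd ⇒ oooooodddddd   [T ::= o d]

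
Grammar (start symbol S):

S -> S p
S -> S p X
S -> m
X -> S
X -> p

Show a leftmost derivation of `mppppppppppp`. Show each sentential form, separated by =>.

S => Sp   [S -> S p]
Sp => SpXp   [S -> S p X]
SpXp => SpXpXp   [S -> S p X]
SpXpXp => SppXpXp   [S -> S p]
SppXpXp => SpppXpXp   [S -> S p]
SpppXpXp => SpXpppXpXp   [S -> S p X]
SpXpppXpXp => SppXpppXpXp   [S -> S p]
SppXpppXpXp => SpppXpppXpXp   [S -> S p]
SpppXpppXpXp => mpppXpppXpXp   [S -> m]
mpppXpppXpXp => mpppppppXpXp   [X -> p]
mpppppppXpXp => mpppppppppXp   [X -> p]
mpppppppppXp => mppppppppppp   [X -> p]

S => Sp => SpXp => SpXpXp => SppXpXp => SpppXpXp => SpXpppXpXp => SppXpppXpXp => SpppXpppXpXp => mpppXpppXpXp => mpppppppXpXp => mpppppppppXp => mppppppppppp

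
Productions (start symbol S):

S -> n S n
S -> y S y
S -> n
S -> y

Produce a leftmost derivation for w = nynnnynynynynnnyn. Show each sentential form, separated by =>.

S=>nSn=>nySyn=>nynSnyn=>nynnSnnyn=>nynnnSnnnyn=>nynnnySynnnyn=>nynnnynSnynnnyn=>nynnnynySynynnnyn=>nynnnynynynynnnyn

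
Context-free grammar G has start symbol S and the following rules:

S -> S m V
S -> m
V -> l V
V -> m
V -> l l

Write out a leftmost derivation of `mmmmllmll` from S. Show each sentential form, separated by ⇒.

S ⇒ SmV   [S -> S m V]
SmV ⇒ SmVmV   [S -> S m V]
SmVmV ⇒ SmVmVmV   [S -> S m V]
SmVmVmV ⇒ mmVmVmV   [S -> m]
mmVmVmV ⇒ mmmmVmV   [V -> m]
mmmmVmV ⇒ mmmmllmV   [V -> l l]
mmmmllmV ⇒ mmmmllmll   [V -> l l]

S⇒SmV⇒SmVmV⇒SmVmVmV⇒mmVmVmV⇒mmmmVmV⇒mmmmllmV⇒mmmmllmll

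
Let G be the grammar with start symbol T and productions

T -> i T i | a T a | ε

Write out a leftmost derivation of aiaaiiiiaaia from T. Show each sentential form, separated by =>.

T => aTa   [T -> a T a]
aTa => aiTia   [T -> i T i]
aiTia => aiaTaia   [T -> a T a]
aiaTaia => aiaaTaaia   [T -> a T a]
aiaaTaaia => aiaaiTiaaia   [T -> i T i]
aiaaiTiaaia => aiaaiiTiiaaia   [T -> i T i]
aiaaiiTiiaaia => aiaaiiiiaaia   [T -> ε]

T => aTa => aiTia => aiaTaia => aiaaTaaia => aiaaiTiaaia => aiaaiiTiiaaia => aiaaiiiiaaia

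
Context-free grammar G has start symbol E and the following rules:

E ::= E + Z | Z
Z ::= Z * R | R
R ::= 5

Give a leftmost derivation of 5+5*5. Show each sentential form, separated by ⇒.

E ⇒ E+Z ⇒ Z+Z ⇒ R+Z ⇒ 5+Z ⇒ 5+Z*R ⇒ 5+R*R ⇒ 5+5*R ⇒ 5+5*5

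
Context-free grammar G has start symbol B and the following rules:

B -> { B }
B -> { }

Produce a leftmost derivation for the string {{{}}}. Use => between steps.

B => {B}   [B -> { B }]
{B} => {{B}}   [B -> { B }]
{{B}} => {{{}}}   [B -> { }]

B => {B} => {{B}} => {{{}}}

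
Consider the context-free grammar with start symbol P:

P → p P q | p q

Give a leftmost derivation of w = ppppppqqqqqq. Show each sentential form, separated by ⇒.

P ⇒ pPq ⇒ ppPqq ⇒ pppPqqq ⇒ ppppPqqqq ⇒ pppppPqqqqq ⇒ ppppppqqqqqq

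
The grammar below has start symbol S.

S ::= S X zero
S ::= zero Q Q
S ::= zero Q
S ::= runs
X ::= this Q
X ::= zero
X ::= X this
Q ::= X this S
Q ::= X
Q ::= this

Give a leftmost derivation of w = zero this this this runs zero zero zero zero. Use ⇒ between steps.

S ⇒ S X zero ⇒ S X zero X zero ⇒ zero Q X zero X zero ⇒ zero X this S X zero X zero ⇒ zero this Q this S X zero X zero ⇒ zero this this this S X zero X zero ⇒ zero this this this runs X zero X zero ⇒ zero this this this runs zero zero X zero ⇒ zero this this this runs zero zero zero zero

S ⇒ S X zero   [S ::= S X zero]
S X zero ⇒ S X zero X zero   [S ::= S X zero]
S X zero X zero ⇒ zero Q X zero X zero   [S ::= zero Q]
zero Q X zero X zero ⇒ zero X this S X zero X zero   [Q ::= X this S]
zero X this S X zero X zero ⇒ zero this Q this S X zero X zero   [X ::= this Q]
zero this Q this S X zero X zero ⇒ zero this this this S X zero X zero   [Q ::= this]
zero this this this S X zero X zero ⇒ zero this this this runs X zero X zero   [S ::= runs]
zero this this this runs X zero X zero ⇒ zero this this this runs zero zero X zero   [X ::= zero]
zero this this this runs zero zero X zero ⇒ zero this this this runs zero zero zero zero   [X ::= zero]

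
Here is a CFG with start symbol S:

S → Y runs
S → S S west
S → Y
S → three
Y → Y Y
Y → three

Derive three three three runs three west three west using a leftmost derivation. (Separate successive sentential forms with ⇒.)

S ⇒ S S west   [S → S S west]
S S west ⇒ S S west S west   [S → S S west]
S S west S west ⇒ Y runs S west S west   [S → Y runs]
Y runs S west S west ⇒ Y Y runs S west S west   [Y → Y Y]
Y Y runs S west S west ⇒ three Y runs S west S west   [Y → three]
three Y runs S west S west ⇒ three Y Y runs S west S west   [Y → Y Y]
three Y Y runs S west S west ⇒ three three Y runs S west S west   [Y → three]
three three Y runs S west S west ⇒ three three three runs S west S west   [Y → three]
three three three runs S west S west ⇒ three three three runs three west S west   [S → three]
three three three runs three west S west ⇒ three three three runs three west three west   [S → three]

S ⇒ S S west ⇒ S S west S west ⇒ Y runs S west S west ⇒ Y Y runs S west S west ⇒ three Y runs S west S west ⇒ three Y Y runs S west S west ⇒ three three Y runs S west S west ⇒ three three three runs S west S west ⇒ three three three runs three west S west ⇒ three three three runs three west three west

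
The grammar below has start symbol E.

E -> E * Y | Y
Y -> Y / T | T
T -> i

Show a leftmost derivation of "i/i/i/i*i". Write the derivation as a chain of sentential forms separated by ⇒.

E⇒E*Y⇒Y*Y⇒Y/T*Y⇒Y/T/T*Y⇒Y/T/T/T*Y⇒T/T/T/T*Y⇒i/T/T/T*Y⇒i/i/T/T*Y⇒i/i/i/T*Y⇒i/i/i/i*Y⇒i/i/i/i*T⇒i/i/i/i*i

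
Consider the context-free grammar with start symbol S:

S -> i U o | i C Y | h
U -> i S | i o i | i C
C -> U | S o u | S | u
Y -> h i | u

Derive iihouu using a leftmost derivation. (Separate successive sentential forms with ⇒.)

S ⇒ iCY ⇒ iUY ⇒ iiCY ⇒ iiSouY ⇒ iihouY ⇒ iihouu

S ⇒ iCY   [S -> i C Y]
iCY ⇒ iUY   [C -> U]
iUY ⇒ iiCY   [U -> i C]
iiCY ⇒ iiSouY   [C -> S o u]
iiSouY ⇒ iihouY   [S -> h]
iihouY ⇒ iihouu   [Y -> u]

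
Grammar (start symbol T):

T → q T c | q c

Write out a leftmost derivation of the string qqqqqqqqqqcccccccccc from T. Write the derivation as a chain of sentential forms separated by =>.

T=>qTc=>qqTcc=>qqqTccc=>qqqqTcccc=>qqqqqTccccc=>qqqqqqTcccccc=>qqqqqqqTccccccc=>qqqqqqqqTcccccccc=>qqqqqqqqqTccccccccc=>qqqqqqqqqqcccccccccc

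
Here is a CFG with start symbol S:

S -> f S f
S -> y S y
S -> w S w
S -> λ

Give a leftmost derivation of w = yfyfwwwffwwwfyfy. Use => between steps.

S => ySy   [S -> y S y]
ySy => yfSfy   [S -> f S f]
yfSfy => yfySyfy   [S -> y S y]
yfySyfy => yfyfSfyfy   [S -> f S f]
yfyfSfyfy => yfyfwSwfyfy   [S -> w S w]
yfyfwSwfyfy => yfyfwwSwwfyfy   [S -> w S w]
yfyfwwSwwfyfy => yfyfwwwSwwwfyfy   [S -> w S w]
yfyfwwwSwwwfyfy => yfyfwwwfSfwwwfyfy   [S -> f S f]
yfyfwwwfSfwwwfyfy => yfyfwwwffwwwfyfy   [S -> λ]

S=>ySy=>yfSfy=>yfySyfy=>yfyfSfyfy=>yfyfwSwfyfy=>yfyfwwSwwfyfy=>yfyfwwwSwwwfyfy=>yfyfwwwfSfwwwfyfy=>yfyfwwwffwwwfyfy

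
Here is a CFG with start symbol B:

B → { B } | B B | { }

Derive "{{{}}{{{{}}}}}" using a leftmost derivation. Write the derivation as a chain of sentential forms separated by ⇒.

B ⇒ {B} ⇒ {BB} ⇒ {{B}B} ⇒ {{{}}B} ⇒ {{{}}{B}} ⇒ {{{}}{{B}}} ⇒ {{{}}{{{B}}}} ⇒ {{{}}{{{{}}}}}

B ⇒ {B}   [B → { B }]
{B} ⇒ {BB}   [B → B B]
{BB} ⇒ {{B}B}   [B → { B }]
{{B}B} ⇒ {{{}}B}   [B → { }]
{{{}}B} ⇒ {{{}}{B}}   [B → { B }]
{{{}}{B}} ⇒ {{{}}{{B}}}   [B → { B }]
{{{}}{{B}}} ⇒ {{{}}{{{B}}}}   [B → { B }]
{{{}}{{{B}}}} ⇒ {{{}}{{{{}}}}}   [B → { }]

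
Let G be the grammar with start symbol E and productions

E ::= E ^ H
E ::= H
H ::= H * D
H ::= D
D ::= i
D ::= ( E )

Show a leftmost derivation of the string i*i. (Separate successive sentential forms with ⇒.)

E ⇒ H ⇒ H*D ⇒ D*D ⇒ i*D ⇒ i*i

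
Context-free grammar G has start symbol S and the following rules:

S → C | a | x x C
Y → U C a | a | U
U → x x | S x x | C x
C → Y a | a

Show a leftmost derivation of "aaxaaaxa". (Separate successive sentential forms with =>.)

S => C   [S → C]
C => Ya   [C → Y a]
Ya => Ua   [Y → U]
Ua => Cxa   [U → C x]
Cxa => Yaxa   [C → Y a]
Yaxa => UCaaxa   [Y → U C a]
UCaaxa => CxCaaxa   [U → C x]
CxCaaxa => YaxCaaxa   [C → Y a]
YaxCaaxa => aaxCaaxa   [Y → a]
aaxCaaxa => aaxaaaxa   [C → a]

S => C => Ya => Ua => Cxa => Yaxa => UCaaxa => CxCaaxa => YaxCaaxa => aaxCaaxa => aaxaaaxa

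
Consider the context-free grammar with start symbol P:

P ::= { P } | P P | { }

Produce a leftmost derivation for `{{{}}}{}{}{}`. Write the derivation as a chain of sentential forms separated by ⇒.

P ⇒ PP ⇒ PPP ⇒ PPPP ⇒ {P}PPP ⇒ {{P}}PPP ⇒ {{{}}}PPP ⇒ {{{}}}{}PP ⇒ {{{}}}{}{}P ⇒ {{{}}}{}{}{}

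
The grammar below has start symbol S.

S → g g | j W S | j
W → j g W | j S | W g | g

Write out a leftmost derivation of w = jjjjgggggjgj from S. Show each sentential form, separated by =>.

S => jWS => jWgS => jjSgS => jjjWSgS => jjjjgWSgS => jjjjggSgS => jjjjgggggS => jjjjgggggjWS => jjjjgggggjgS => jjjjgggggjgj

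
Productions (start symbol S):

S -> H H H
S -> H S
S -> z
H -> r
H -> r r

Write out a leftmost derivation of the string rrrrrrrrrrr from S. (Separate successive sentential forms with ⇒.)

S ⇒ HS ⇒ rrS ⇒ rrHS ⇒ rrrrS ⇒ rrrrHS ⇒ rrrrrrS ⇒ rrrrrrHHH ⇒ rrrrrrrHH ⇒ rrrrrrrrrH ⇒ rrrrrrrrrrr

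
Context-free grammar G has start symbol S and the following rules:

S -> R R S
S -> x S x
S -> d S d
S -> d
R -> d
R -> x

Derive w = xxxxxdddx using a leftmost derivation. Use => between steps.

S => RRS => xRS => xxS => xxRRS => xxxRS => xxxxS => xxxxxSx => xxxxxdSdx => xxxxxdddx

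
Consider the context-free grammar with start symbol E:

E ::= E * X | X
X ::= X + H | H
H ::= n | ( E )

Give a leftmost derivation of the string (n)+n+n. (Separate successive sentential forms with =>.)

E => X => X+H => X+H+H => H+H+H => (E)+H+H => (X)+H+H => (H)+H+H => (n)+H+H => (n)+n+H => (n)+n+n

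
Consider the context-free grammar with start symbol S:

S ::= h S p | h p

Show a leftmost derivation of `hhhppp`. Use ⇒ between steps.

S ⇒ hSp ⇒ hhSpp ⇒ hhhppp

S ⇒ hSp   [S ::= h S p]
hSp ⇒ hhSpp   [S ::= h S p]
hhSpp ⇒ hhhppp   [S ::= h p]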